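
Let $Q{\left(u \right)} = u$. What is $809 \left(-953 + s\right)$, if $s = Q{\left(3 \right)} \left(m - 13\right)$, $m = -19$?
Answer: $-848641$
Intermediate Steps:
$s = -96$ ($s = 3 \left(-19 - 13\right) = 3 \left(-32\right) = -96$)
$809 \left(-953 + s\right) = 809 \left(-953 - 96\right) = 809 \left(-1049\right) = -848641$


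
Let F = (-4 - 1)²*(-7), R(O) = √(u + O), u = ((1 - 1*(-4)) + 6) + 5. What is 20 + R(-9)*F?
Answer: 20 - 175*√7 ≈ -443.01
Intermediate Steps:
u = 16 (u = ((1 + 4) + 6) + 5 = (5 + 6) + 5 = 11 + 5 = 16)
R(O) = √(16 + O)
F = -175 (F = (-5)²*(-7) = 25*(-7) = -175)
20 + R(-9)*F = 20 + √(16 - 9)*(-175) = 20 + √7*(-175) = 20 - 175*√7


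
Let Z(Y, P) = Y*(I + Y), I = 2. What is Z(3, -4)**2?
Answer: 225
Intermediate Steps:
Z(Y, P) = Y*(2 + Y)
Z(3, -4)**2 = (3*(2 + 3))**2 = (3*5)**2 = 15**2 = 225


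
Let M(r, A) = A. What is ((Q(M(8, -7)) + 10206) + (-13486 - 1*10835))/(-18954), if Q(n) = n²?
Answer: 541/729 ≈ 0.74211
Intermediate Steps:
((Q(M(8, -7)) + 10206) + (-13486 - 1*10835))/(-18954) = (((-7)² + 10206) + (-13486 - 1*10835))/(-18954) = ((49 + 10206) + (-13486 - 10835))*(-1/18954) = (10255 - 24321)*(-1/18954) = -14066*(-1/18954) = 541/729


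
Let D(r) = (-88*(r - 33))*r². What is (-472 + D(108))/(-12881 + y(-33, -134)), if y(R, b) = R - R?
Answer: 76982872/12881 ≈ 5976.5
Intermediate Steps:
y(R, b) = 0
D(r) = r²*(2904 - 88*r) (D(r) = (-88*(-33 + r))*r² = (2904 - 88*r)*r² = r²*(2904 - 88*r))
(-472 + D(108))/(-12881 + y(-33, -134)) = (-472 + 88*108²*(33 - 1*108))/(-12881 + 0) = (-472 + 88*11664*(33 - 108))/(-12881) = (-472 + 88*11664*(-75))*(-1/12881) = (-472 - 76982400)*(-1/12881) = -76982872*(-1/12881) = 76982872/12881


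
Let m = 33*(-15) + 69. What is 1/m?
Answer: -1/426 ≈ -0.0023474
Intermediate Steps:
m = -426 (m = -495 + 69 = -426)
1/m = 1/(-426) = -1/426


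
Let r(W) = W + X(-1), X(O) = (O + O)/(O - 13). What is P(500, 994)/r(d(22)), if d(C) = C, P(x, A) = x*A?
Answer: 695800/31 ≈ 22445.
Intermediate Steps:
P(x, A) = A*x
X(O) = 2*O/(-13 + O) (X(O) = (2*O)/(-13 + O) = 2*O/(-13 + O))
r(W) = 1/7 + W (r(W) = W + 2*(-1)/(-13 - 1) = W + 2*(-1)/(-14) = W + 2*(-1)*(-1/14) = W + 1/7 = 1/7 + W)
P(500, 994)/r(d(22)) = (994*500)/(1/7 + 22) = 497000/(155/7) = 497000*(7/155) = 695800/31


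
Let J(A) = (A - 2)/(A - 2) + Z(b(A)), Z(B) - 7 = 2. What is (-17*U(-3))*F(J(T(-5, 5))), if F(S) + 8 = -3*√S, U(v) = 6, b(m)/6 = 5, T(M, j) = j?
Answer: 816 + 306*√10 ≈ 1783.7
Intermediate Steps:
b(m) = 30 (b(m) = 6*5 = 30)
Z(B) = 9 (Z(B) = 7 + 2 = 9)
J(A) = 10 (J(A) = (A - 2)/(A - 2) + 9 = (-2 + A)/(-2 + A) + 9 = 1 + 9 = 10)
F(S) = -8 - 3*√S
(-17*U(-3))*F(J(T(-5, 5))) = (-17*6)*(-8 - 3*√10) = -102*(-8 - 3*√10) = 816 + 306*√10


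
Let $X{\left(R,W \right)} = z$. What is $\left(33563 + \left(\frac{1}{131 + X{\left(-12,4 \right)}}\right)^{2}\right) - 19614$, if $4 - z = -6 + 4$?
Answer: $\frac{261808782}{18769} \approx 13949.0$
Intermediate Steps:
$z = 6$ ($z = 4 - \left(-6 + 4\right) = 4 - -2 = 4 + 2 = 6$)
$X{\left(R,W \right)} = 6$
$\left(33563 + \left(\frac{1}{131 + X{\left(-12,4 \right)}}\right)^{2}\right) - 19614 = \left(33563 + \left(\frac{1}{131 + 6}\right)^{2}\right) - 19614 = \left(33563 + \left(\frac{1}{137}\right)^{2}\right) - 19614 = \left(33563 + \frac{1}{18769}\right) - 19614 = \frac{629943948}{18769} - 19614 = \frac{261808782}{18769}$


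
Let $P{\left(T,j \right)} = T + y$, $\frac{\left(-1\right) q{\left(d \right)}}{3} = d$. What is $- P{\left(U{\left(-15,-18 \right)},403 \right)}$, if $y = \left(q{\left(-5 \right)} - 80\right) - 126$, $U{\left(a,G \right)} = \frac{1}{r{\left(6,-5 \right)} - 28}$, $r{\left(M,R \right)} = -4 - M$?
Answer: $\frac{7259}{38} \approx 191.03$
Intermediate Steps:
$q{\left(d \right)} = - 3 d$
$U{\left(a,G \right)} = - \frac{1}{38}$ ($U{\left(a,G \right)} = \frac{1}{\left(-4 - 6\right) - 28} = \frac{1}{-10 - 28} = \frac{1}{-38} = - \frac{1}{38}$)
$y = -191$ ($y = \left(\left(-3\right) \left(-5\right) - 80\right) - 126 = \left(15 - 80\right) - 126 = -65 - 126 = -191$)
$P{\left(T,j \right)} = -191 + T$ ($P{\left(T,j \right)} = T - 191 = -191 + T$)
$- P{\left(U{\left(-15,-18 \right)},403 \right)} = - (-191 - \frac{1}{38}) = \left(-1\right) \left(- \frac{7259}{38}\right) = \frac{7259}{38}$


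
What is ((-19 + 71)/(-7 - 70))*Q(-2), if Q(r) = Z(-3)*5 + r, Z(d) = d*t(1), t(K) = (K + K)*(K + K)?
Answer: 3224/77 ≈ 41.870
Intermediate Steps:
t(K) = 4*K² (t(K) = (2*K)*(2*K) = 4*K²)
Z(d) = 4*d (Z(d) = d*(4*1²) = d*(4*1) = d*4 = 4*d)
Q(r) = -60 + r (Q(r) = (4*(-3))*5 + r = -12*5 + r = -60 + r)
((-19 + 71)/(-7 - 70))*Q(-2) = ((-19 + 71)/(-7 - 70))*(-60 - 2) = (52/(-77))*(-62) = (52*(-1/77))*(-62) = -52/77*(-62) = 3224/77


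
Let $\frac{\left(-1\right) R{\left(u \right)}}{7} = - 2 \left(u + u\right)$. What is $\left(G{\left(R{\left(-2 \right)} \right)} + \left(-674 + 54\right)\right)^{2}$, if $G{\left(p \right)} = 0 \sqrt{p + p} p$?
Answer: $384400$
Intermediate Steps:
$R{\left(u \right)} = 28 u$ ($R{\left(u \right)} = - 7 \left(- 2 \left(u + u\right)\right) = - 7 \left(- 2 \cdot 2 u\right) = - 7 \left(- 4 u\right) = 28 u$)
$G{\left(p \right)} = 0$ ($G{\left(p \right)} = 0 \sqrt{2 p} p = 0 \sqrt{2} \sqrt{p} p = 0 p = 0$)
$\left(G{\left(R{\left(-2 \right)} \right)} + \left(-674 + 54\right)\right)^{2} = \left(0 + \left(-674 + 54\right)\right)^{2} = \left(0 - 620\right)^{2} = \left(-620\right)^{2} = 384400$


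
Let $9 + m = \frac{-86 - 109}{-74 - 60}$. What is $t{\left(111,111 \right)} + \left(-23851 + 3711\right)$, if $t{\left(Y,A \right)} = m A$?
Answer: $- \frac{2810981}{134} \approx -20977.0$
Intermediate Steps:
$m = - \frac{1011}{134}$ ($m = -9 + \frac{-86 - 109}{-74 - 60} = -9 - \frac{195}{-134} = -9 - - \frac{195}{134} = -9 + \frac{195}{134} = - \frac{1011}{134} \approx -7.5448$)
$t{\left(Y,A \right)} = - \frac{1011 A}{134}$
$t{\left(111,111 \right)} + \left(-23851 + 3711\right) = \left(- \frac{1011}{134}\right) 111 + \left(-23851 + 3711\right) = - \frac{112221}{134} - 20140 = - \frac{2810981}{134}$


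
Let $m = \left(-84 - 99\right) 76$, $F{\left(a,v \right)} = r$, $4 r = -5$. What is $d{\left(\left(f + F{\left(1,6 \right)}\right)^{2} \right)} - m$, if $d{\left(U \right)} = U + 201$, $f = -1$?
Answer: $\frac{225825}{16} \approx 14114.0$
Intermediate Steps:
$r = - \frac{5}{4}$ ($r = \frac{1}{4} \left(-5\right) = - \frac{5}{4} \approx -1.25$)
$F{\left(a,v \right)} = - \frac{5}{4}$
$d{\left(U \right)} = 201 + U$
$m = -13908$ ($m = \left(-183\right) 76 = -13908$)
$d{\left(\left(f + F{\left(1,6 \right)}\right)^{2} \right)} - m = \left(201 + \left(-1 - \frac{5}{4}\right)^{2}\right) - -13908 = \left(201 + \left(- \frac{9}{4}\right)^{2}\right) + 13908 = \left(201 + \frac{81}{16}\right) + 13908 = \frac{3297}{16} + 13908 = \frac{225825}{16}$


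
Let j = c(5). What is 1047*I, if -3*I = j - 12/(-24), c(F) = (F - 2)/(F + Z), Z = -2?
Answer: -1047/2 ≈ -523.50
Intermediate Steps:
c(F) = 1 (c(F) = (F - 2)/(F - 2) = (-2 + F)/(-2 + F) = 1)
j = 1
I = -½ (I = -(1 - 12/(-24))/3 = -(1 - 12*(-1)/24)/3 = -(1 - 1*(-½))/3 = -(1 + ½)/3 = -⅓*3/2 = -½ ≈ -0.50000)
1047*I = 1047*(-½) = -1047/2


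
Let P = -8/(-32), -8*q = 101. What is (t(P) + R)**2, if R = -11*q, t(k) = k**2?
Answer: 4941729/256 ≈ 19304.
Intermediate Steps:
q = -101/8 (q = -1/8*101 = -101/8 ≈ -12.625)
P = 1/4 (P = -8*(-1/32) = 1/4 ≈ 0.25000)
R = 1111/8 (R = -11*(-101/8) = 1111/8 ≈ 138.88)
(t(P) + R)**2 = ((1/4)**2 + 1111/8)**2 = (1/16 + 1111/8)**2 = (2223/16)**2 = 4941729/256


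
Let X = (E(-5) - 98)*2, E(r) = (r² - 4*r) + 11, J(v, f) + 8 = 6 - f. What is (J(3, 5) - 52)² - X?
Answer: 3565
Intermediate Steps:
J(v, f) = -2 - f (J(v, f) = -8 + (6 - f) = -2 - f)
E(r) = 11 + r² - 4*r
X = -84 (X = ((11 + (-5)² - 4*(-5)) - 98)*2 = ((11 + 25 + 20) - 98)*2 = (56 - 98)*2 = -42*2 = -84)
(J(3, 5) - 52)² - X = ((-2 - 1*5) - 52)² - 1*(-84) = ((-2 - 5) - 52)² + 84 = (-7 - 52)² + 84 = (-59)² + 84 = 3481 + 84 = 3565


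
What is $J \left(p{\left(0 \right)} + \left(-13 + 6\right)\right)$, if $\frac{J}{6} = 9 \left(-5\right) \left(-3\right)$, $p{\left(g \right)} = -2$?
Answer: $-7290$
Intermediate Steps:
$J = 810$ ($J = 6 \cdot 9 \left(-5\right) \left(-3\right) = 6 \left(\left(-45\right) \left(-3\right)\right) = 6 \cdot 135 = 810$)
$J \left(p{\left(0 \right)} + \left(-13 + 6\right)\right) = 810 \left(-2 + \left(-13 + 6\right)\right) = 810 \left(-2 - 7\right) = 810 \left(-9\right) = -7290$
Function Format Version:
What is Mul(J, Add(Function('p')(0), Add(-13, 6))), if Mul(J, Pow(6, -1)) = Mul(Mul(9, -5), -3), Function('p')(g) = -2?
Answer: -7290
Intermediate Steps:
J = 810 (J = Mul(6, Mul(Mul(9, -5), -3)) = Mul(6, Mul(-45, -3)) = Mul(6, 135) = 810)
Mul(J, Add(Function('p')(0), Add(-13, 6))) = Mul(810, Add(-2, Add(-13, 6))) = Mul(810, Add(-2, -7)) = Mul(810, -9) = -7290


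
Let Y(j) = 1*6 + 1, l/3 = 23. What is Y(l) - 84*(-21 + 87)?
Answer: -5537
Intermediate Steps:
l = 69 (l = 3*23 = 69)
Y(j) = 7 (Y(j) = 6 + 1 = 7)
Y(l) - 84*(-21 + 87) = 7 - 84*(-21 + 87) = 7 - 84*66 = 7 - 5544 = -5537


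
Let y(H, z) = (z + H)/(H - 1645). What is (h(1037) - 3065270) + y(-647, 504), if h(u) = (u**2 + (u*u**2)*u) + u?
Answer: 2650506611804867/2292 ≈ 1.1564e+12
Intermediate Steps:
h(u) = u + u**2 + u**4 (h(u) = (u**2 + u**3*u) + u = (u**2 + u**4) + u = u + u**2 + u**4)
y(H, z) = (H + z)/(-1645 + H)
(h(1037) - 3065270) + y(-647, 504) = (1037*(1 + 1037 + 1037**3) - 3065270) + (-647 + 504)/(-1645 - 647) = (1037*(1 + 1037 + 1115157653) - 3065270) - 143/(-2292) = (1037*1115158691 - 3065270) - 1/2292*(-143) = (1156419562567 - 3065270) + 143/2292 = 1156416497297 + 143/2292 = 2650506611804867/2292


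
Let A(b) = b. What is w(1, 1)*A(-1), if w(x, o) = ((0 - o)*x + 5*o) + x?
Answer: -5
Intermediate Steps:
w(x, o) = x + 5*o - o*x (w(x, o) = ((-o)*x + 5*o) + x = (-o*x + 5*o) + x = (5*o - o*x) + x = x + 5*o - o*x)
w(1, 1)*A(-1) = (1 + 5*1 - 1*1*1)*(-1) = (1 + 5 - 1)*(-1) = 5*(-1) = -5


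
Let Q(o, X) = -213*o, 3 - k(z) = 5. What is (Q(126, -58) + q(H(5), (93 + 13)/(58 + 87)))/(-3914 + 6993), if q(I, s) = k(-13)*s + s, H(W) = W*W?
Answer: -3891616/446455 ≈ -8.7167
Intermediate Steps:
k(z) = -2 (k(z) = 3 - 1*5 = 3 - 5 = -2)
H(W) = W**2
q(I, s) = -s (q(I, s) = -2*s + s = -s)
(Q(126, -58) + q(H(5), (93 + 13)/(58 + 87)))/(-3914 + 6993) = (-213*126 - (93 + 13)/(58 + 87))/(-3914 + 6993) = (-26838 - 106/145)/3079 = (-26838 - 106/145)*(1/3079) = -3891616/145*1/3079 = -3891616/446455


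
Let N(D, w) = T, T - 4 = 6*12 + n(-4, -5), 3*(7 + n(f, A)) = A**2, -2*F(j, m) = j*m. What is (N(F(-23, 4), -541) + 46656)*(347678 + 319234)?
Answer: 31167020800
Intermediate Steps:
F(j, m) = -j*m/2
n(f, A) = -7 + A**2/3
T = 232/3 (T = 4 + (6*12 + (-7 + (1/3)*(-5)**2)) = 4 + (72 + (-7 + (1/3)*25)) = 4 + (72 + (-7 + 25/3)) = 4 + (72 + 4/3) = 4 + 220/3 = 232/3 ≈ 77.333)
N(D, w) = 232/3
(N(F(-23, 4), -541) + 46656)*(347678 + 319234) = (232/3 + 46656)*(347678 + 319234) = (140200/3)*666912 = 31167020800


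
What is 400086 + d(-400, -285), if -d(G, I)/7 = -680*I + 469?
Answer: -959797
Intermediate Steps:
d(G, I) = -3283 + 4760*I (d(G, I) = -7*(-680*I + 469) = -7*(469 - 680*I) = -3283 + 4760*I)
400086 + d(-400, -285) = 400086 + (-3283 + 4760*(-285)) = 400086 + (-3283 - 1356600) = 400086 - 1359883 = -959797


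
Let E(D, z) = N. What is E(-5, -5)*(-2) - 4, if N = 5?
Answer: -14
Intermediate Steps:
E(D, z) = 5
E(-5, -5)*(-2) - 4 = 5*(-2) - 4 = -10 - 4 = -14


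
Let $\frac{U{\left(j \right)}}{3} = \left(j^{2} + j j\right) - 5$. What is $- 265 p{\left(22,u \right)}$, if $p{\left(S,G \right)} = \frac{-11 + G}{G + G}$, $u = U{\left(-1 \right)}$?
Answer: $- \frac{2650}{9} \approx -294.44$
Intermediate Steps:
$U{\left(j \right)} = -15 + 6 j^{2}$ ($U{\left(j \right)} = 3 \left(\left(j^{2} + j j\right) - 5\right) = 3 \left(\left(j^{2} + j^{2}\right) - 5\right) = 3 \left(2 j^{2} - 5\right) = 3 \left(-5 + 2 j^{2}\right) = -15 + 6 j^{2}$)
$u = -9$ ($u = -15 + 6 \left(-1\right)^{2} = -15 + 6 \cdot 1 = -15 + 6 = -9$)
$p{\left(S,G \right)} = \frac{-11 + G}{2 G}$
$- 265 p{\left(22,u \right)} = - 265 \frac{-11 - 9}{2 \left(-9\right)} = - 265 \cdot \frac{1}{2} \left(- \frac{1}{9}\right) \left(-20\right) = \left(-265\right) \frac{10}{9} = - \frac{2650}{9}$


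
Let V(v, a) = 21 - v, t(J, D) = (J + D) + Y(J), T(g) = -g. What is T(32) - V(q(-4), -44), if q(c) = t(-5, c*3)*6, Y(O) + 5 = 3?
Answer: -167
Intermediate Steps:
Y(O) = -2 (Y(O) = -5 + 3 = -2)
t(J, D) = -2 + D + J (t(J, D) = (J + D) - 2 = (D + J) - 2 = -2 + D + J)
q(c) = -42 + 18*c (q(c) = (-2 + c*3 - 5)*6 = (-2 + 3*c - 5)*6 = (-7 + 3*c)*6 = -42 + 18*c)
T(32) - V(q(-4), -44) = -1*32 - (21 - (-42 + 18*(-4))) = -32 - (21 - (-42 - 72)) = -32 - (21 - 1*(-114)) = -32 - (21 + 114) = -32 - 1*135 = -32 - 135 = -167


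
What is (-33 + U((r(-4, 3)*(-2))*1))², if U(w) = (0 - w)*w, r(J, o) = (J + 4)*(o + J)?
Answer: 1089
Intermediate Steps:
r(J, o) = (4 + J)*(J + o)
U(w) = -w² (U(w) = (-w)*w = -w²)
(-33 + U((r(-4, 3)*(-2))*1))² = (-33 - ((((-4)² + 4*(-4) + 4*3 - 4*3)*(-2))*1)²)² = (-33 - (((16 - 16 + 12 - 12)*(-2))*1)²)² = (-33 - ((0*(-2))*1)²)² = (-33 - (0*1)²)² = (-33 - 1*0²)² = (-33 - 1*0)² = (-33 + 0)² = (-33)² = 1089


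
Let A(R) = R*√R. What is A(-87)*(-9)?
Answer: 783*I*√87 ≈ 7303.3*I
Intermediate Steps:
A(R) = R^(3/2)
A(-87)*(-9) = (-87)^(3/2)*(-9) = -87*I*√87*(-9) = 783*I*√87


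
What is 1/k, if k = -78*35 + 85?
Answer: -1/2645 ≈ -0.00037807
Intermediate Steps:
k = -2645 (k = -2730 + 85 = -2645)
1/k = 1/(-2645) = -1/2645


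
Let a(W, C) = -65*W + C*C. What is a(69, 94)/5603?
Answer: 4351/5603 ≈ 0.77655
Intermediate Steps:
a(W, C) = C² - 65*W (a(W, C) = -65*W + C² = C² - 65*W)
a(69, 94)/5603 = (94² - 65*69)/5603 = (8836 - 4485)*(1/5603) = 4351*(1/5603) = 4351/5603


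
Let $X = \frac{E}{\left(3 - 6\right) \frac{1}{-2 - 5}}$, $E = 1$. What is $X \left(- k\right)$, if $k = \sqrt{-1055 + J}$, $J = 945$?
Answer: $- \frac{7 i \sqrt{110}}{3} \approx - 24.472 i$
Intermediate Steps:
$k = i \sqrt{110}$ ($k = \sqrt{-1055 + 945} = \sqrt{-110} = i \sqrt{110} \approx 10.488 i$)
$X = \frac{7}{3}$ ($X = 1 \frac{1}{\left(3 - 6\right) \frac{1}{-2 - 5}} = 1 \frac{1}{\left(-3\right) \frac{1}{-7}} = 1 \frac{1}{\left(-3\right) \left(- \frac{1}{7}\right)} = 1 \frac{1}{\frac{3}{7}} = 1 \cdot \frac{7}{3} = \frac{7}{3} \approx 2.3333$)
$X \left(- k\right) = \frac{7 \left(- i \sqrt{110}\right)}{3} = - \frac{7 i \sqrt{110}}{3}$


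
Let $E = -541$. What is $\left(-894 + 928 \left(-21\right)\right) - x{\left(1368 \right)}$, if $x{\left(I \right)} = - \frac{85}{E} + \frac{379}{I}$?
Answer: $- \frac{15084794935}{740088} \approx -20382.0$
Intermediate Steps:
$x{\left(I \right)} = \frac{85}{541} + \frac{379}{I}$ ($x{\left(I \right)} = - \frac{85}{-541} + \frac{379}{I} = \left(-85\right) \left(- \frac{1}{541}\right) + \frac{379}{I} = \frac{85}{541} + \frac{379}{I}$)
$\left(-894 + 928 \left(-21\right)\right) - x{\left(1368 \right)} = \left(-894 + 928 \left(-21\right)\right) - \left(\frac{85}{541} + \frac{379}{1368}\right) = \left(-894 - 19488\right) - \left(\frac{85}{541} + 379 \cdot \frac{1}{1368}\right) = -20382 - \left(\frac{85}{541} + \frac{379}{1368}\right) = -20382 - \frac{321319}{740088} = - \frac{15084794935}{740088}$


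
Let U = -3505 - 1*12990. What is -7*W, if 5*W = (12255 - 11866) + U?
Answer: 112742/5 ≈ 22548.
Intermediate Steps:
U = -16495 (U = -3505 - 12990 = -16495)
W = -16106/5 (W = ((12255 - 11866) - 16495)/5 = (389 - 16495)/5 = (1/5)*(-16106) = -16106/5 ≈ -3221.2)
-7*W = -7*(-16106/5) = 112742/5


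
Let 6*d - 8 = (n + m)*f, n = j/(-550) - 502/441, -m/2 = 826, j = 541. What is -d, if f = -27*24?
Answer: -7221784958/40425 ≈ -1.7865e+5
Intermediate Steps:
m = -1652 (m = -2*826 = -1652)
f = -648
n = -514681/242550 (n = 541/(-550) - 502/441 = 541*(-1/550) - 502*1/441 = -541/550 - 502/441 = -514681/242550 ≈ -2.1220)
d = 7221784958/40425 (d = 4/3 + ((-514681/242550 - 1652)*(-648))/6 = 4/3 + (-401207281/242550*(-648))/6 = 4/3 + (1/6)*(14443462116/13475) = 4/3 + 2407243686/13475 = 7221784958/40425 ≈ 1.7865e+5)
-d = -1*7221784958/40425 = -7221784958/40425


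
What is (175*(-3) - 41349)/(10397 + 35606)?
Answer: -41874/46003 ≈ -0.91024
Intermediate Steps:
(175*(-3) - 41349)/(10397 + 35606) = (-525 - 41349)/46003 = -41874*1/46003 = -41874/46003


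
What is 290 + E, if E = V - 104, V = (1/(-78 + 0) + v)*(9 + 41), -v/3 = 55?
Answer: -314521/39 ≈ -8064.6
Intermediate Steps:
v = -165 (v = -3*55 = -165)
V = -321775/39 (V = (1/(-78 + 0) - 165)*(9 + 41) = (1/(-78) - 165)*50 = (-1/78 - 165)*50 = -12871/78*50 = -321775/39 ≈ -8250.6)
E = -325831/39 (E = -321775/39 - 104 = -325831/39 ≈ -8354.6)
290 + E = 290 - 325831/39 = -314521/39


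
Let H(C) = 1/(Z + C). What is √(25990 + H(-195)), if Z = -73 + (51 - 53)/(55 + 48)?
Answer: √19806748380222/27606 ≈ 161.21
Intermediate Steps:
Z = -7521/103 (Z = -73 - 2/103 = -7521/103 ≈ -73.019)
H(C) = 1/(-7521/103 + C)
√(25990 + H(-195)) = √(25990 + 103/(-7521 + 103*(-195))) = √(25990 + 103/(-7521 - 20085)) = √(25990 + 103/(-27606)) = √(25990 + 103*(-1/27606)) = √(25990 - 103/27606) = √(717479837/27606) = √19806748380222/27606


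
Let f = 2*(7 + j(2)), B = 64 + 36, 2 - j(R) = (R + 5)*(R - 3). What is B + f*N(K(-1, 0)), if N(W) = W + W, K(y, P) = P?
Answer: 100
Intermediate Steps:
N(W) = 2*W
j(R) = 2 - (-3 + R)*(5 + R) (j(R) = 2 - (R + 5)*(R - 3) = 2 - (5 + R)*(-3 + R) = 2 - (-3 + R)*(5 + R))
B = 100
f = 32 (f = 2*(7 + (17 - 1*2² - 2*2)) = 2*(7 + (17 - 1*4 - 4)) = 2*(7 + (17 - 4 - 4)) = 2*(7 + 9) = 2*16 = 32)
B + f*N(K(-1, 0)) = 100 + 32*(2*0) = 100 + 32*0 = 100 + 0 = 100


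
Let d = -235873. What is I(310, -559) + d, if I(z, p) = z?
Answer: -235563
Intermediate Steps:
I(310, -559) + d = 310 - 235873 = -235563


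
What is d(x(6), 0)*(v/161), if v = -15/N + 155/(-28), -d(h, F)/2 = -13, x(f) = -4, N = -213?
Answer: -141245/160034 ≈ -0.88259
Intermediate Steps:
d(h, F) = 26 (d(h, F) = -2*(-13) = 26)
v = -10865/1988 (v = -15/(-213) + 155/(-28) = -15*(-1/213) + 155*(-1/28) = 5/71 - 155/28 = -10865/1988 ≈ -5.4653)
d(x(6), 0)*(v/161) = 26*(-10865/1988/161) = 26*(-10865/1988*1/161) = 26*(-10865/320068) = -141245/160034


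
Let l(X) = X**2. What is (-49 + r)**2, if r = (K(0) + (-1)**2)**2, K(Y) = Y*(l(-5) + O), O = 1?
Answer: 2304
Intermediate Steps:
K(Y) = 26*Y (K(Y) = Y*((-5)**2 + 1) = Y*(25 + 1) = Y*26 = 26*Y)
r = 1 (r = (26*0 + (-1)**2)**2 = (0 + 1)**2 = 1**2 = 1)
(-49 + r)**2 = (-49 + 1)**2 = (-48)**2 = 2304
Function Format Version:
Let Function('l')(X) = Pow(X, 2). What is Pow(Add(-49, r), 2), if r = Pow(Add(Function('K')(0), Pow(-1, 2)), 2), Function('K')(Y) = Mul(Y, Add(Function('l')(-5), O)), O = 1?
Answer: 2304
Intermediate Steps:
Function('K')(Y) = Mul(26, Y) (Function('K')(Y) = Mul(Y, Add(Pow(-5, 2), 1)) = Mul(Y, Add(25, 1)) = Mul(Y, 26) = Mul(26, Y))
r = 1 (r = Pow(Add(Mul(26, 0), Pow(-1, 2)), 2) = Pow(Add(0, 1), 2) = Pow(1, 2) = 1)
Pow(Add(-49, r), 2) = Pow(Add(-49, 1), 2) = Pow(-48, 2) = 2304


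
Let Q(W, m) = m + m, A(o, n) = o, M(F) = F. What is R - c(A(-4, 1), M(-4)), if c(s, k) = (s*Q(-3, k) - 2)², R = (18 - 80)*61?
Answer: -4682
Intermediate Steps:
Q(W, m) = 2*m
R = -3782 (R = -62*61 = -3782)
c(s, k) = (-2 + 2*k*s)² (c(s, k) = (s*(2*k) - 2)² = (2*k*s - 2)² = (-2 + 2*k*s)²)
R - c(A(-4, 1), M(-4)) = -3782 - 4*(-1 - 4*(-4))² = -3782 - 4*(-1 + 16)² = -3782 - 4*15² = -3782 - 4*225 = -3782 - 1*900 = -3782 - 900 = -4682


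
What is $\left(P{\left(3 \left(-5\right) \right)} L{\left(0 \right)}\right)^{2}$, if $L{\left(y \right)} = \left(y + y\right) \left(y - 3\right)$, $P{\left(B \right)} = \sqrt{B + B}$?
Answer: $0$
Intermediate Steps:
$P{\left(B \right)} = \sqrt{2} \sqrt{B}$ ($P{\left(B \right)} = \sqrt{2 B} = \sqrt{2} \sqrt{B}$)
$L{\left(y \right)} = 2 y \left(-3 + y\right)$
$\left(P{\left(3 \left(-5\right) \right)} L{\left(0 \right)}\right)^{2} = \left(\sqrt{2} \sqrt{3 \left(-5\right)} 2 \cdot 0 \left(-3 + 0\right)\right)^{2} = \left(\sqrt{2} \sqrt{-15} \cdot 2 \cdot 0 \left(-3\right)\right)^{2} = \left(\sqrt{2} i \sqrt{15} \cdot 0\right)^{2} = \left(i \sqrt{30} \cdot 0\right)^{2} = 0^{2} = 0$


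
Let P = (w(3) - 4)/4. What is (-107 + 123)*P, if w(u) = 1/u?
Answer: -44/3 ≈ -14.667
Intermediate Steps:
P = -11/12 (P = (1/3 - 4)/4 = (⅓ - 4)*(¼) = -11/3*¼ = -11/12 ≈ -0.91667)
(-107 + 123)*P = (-107 + 123)*(-11/12) = 16*(-11/12) = -44/3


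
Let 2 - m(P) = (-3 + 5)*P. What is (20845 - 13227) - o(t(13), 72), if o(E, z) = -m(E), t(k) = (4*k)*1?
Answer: 7516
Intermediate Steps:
m(P) = 2 - 2*P (m(P) = 2 - (-3 + 5)*P = 2 - 2*P)
t(k) = 4*k
o(E, z) = -2 + 2*E (o(E, z) = -(2 - 2*E) = -2 + 2*E)
(20845 - 13227) - o(t(13), 72) = (20845 - 13227) - (-2 + 2*(4*13)) = 7618 - (-2 + 2*52) = 7618 - (-2 + 104) = 7618 - 1*102 = 7618 - 102 = 7516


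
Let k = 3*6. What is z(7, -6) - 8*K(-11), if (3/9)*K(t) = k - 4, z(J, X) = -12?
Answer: -348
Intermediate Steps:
k = 18
K(t) = 42 (K(t) = 3*(18 - 4) = 3*14 = 42)
z(7, -6) - 8*K(-11) = -12 - 8*42 = -12 - 336 = -348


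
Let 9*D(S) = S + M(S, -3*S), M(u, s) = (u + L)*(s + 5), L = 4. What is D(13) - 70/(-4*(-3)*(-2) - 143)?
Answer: -93725/1503 ≈ -62.359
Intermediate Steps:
M(u, s) = (4 + u)*(5 + s) (M(u, s) = (u + 4)*(s + 5) = (4 + u)*(5 + s))
D(S) = 20/9 - 2*S/3 - S**2/3 (D(S) = (S + (20 + 4*(-3*S) + 5*S + (-3*S)*S))/9 = (S + (20 - 12*S + 5*S - 3*S**2))/9 = (S + (20 - 7*S - 3*S**2))/9 = (20 - 6*S - 3*S**2)/9 = 20/9 - 2*S/3 - S**2/3)
D(13) - 70/(-4*(-3)*(-2) - 143) = (20/9 - 2/3*13 - 1/3*13**2) - 70/(-4*(-3)*(-2) - 143) = (20/9 - 26/3 - 1/3*169) - 70/(12*(-2) - 143) = (20/9 - 26/3 - 169/3) - 70/(-24 - 143) = -565/9 - 70/(-167) = -565/9 - 70*(-1/167) = -565/9 + 70/167 = -93725/1503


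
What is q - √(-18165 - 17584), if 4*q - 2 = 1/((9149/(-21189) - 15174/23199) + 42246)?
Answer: 1977743649769/3955440483956 - I*√35749 ≈ 0.50001 - 189.07*I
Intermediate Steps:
q = 1977743649769/3955440483956 (q = ½ + 1/(4*((9149/(-21189) - 15174/23199) + 42246)) = ½ + 1/(4*((9149*(-1/21189) - 15174*1/23199) + 42246)) = ½ + 1/(4*((-1307/3027 - 5058/7733) + 42246)) = ½ + 1/(4*(-25417597/23407791 + 42246)) = ½ + 1/(4*(988860120989/23407791)) = ½ + (¼)*(23407791/988860120989) = ½ + 23407791/3955440483956 = 1977743649769/3955440483956 ≈ 0.50001)
q - √(-18165 - 17584) = 1977743649769/3955440483956 - √(-18165 - 17584) = 1977743649769/3955440483956 - √(-35749) = 1977743649769/3955440483956 - I*√35749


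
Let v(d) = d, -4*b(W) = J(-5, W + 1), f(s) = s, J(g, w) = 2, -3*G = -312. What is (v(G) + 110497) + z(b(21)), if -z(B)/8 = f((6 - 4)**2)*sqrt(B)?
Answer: 110601 - 16*I*sqrt(2) ≈ 1.106e+5 - 22.627*I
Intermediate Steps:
G = 104 (G = -1/3*(-312) = 104)
b(W) = -1/2 (b(W) = -1/4*2 = -1/2)
z(B) = -32*sqrt(B) (z(B) = -8*(6 - 4)**2*sqrt(B) = -8*2**2*sqrt(B) = -32*sqrt(B))
(v(G) + 110497) + z(b(21)) = (104 + 110497) - 16*I*sqrt(2) = 110601 - 16*I*sqrt(2)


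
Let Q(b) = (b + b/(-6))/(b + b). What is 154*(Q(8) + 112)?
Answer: 103873/6 ≈ 17312.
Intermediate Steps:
Q(b) = 5/12 (Q(b) = (b + b*(-⅙))/((2*b)) = (b - b/6)*(1/(2*b)) = (5*b/6)*(1/(2*b)) = 5/12)
154*(Q(8) + 112) = 154*(5/12 + 112) = 154*(1349/12) = 103873/6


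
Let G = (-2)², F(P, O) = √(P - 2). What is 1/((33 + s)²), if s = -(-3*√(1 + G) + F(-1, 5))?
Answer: (33 + 3*√5 - I*√3)⁻² ≈ 0.00063061 + 5.5119e-5*I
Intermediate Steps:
F(P, O) = √(-2 + P)
G = 4
s = 3*√5 - I*√3 (s = -(-3*√(1 + 4) + √(-2 - 1)) = -(-3*√5 + √(-3)) = -(-3*√5 + I*√3) = 3*√5 - I*√3 ≈ 6.7082 - 1.732*I)
1/((33 + s)²) = 1/((33 + (3*√5 - I*√3))²) = 1/((33 + 3*√5 - I*√3)²) = (33 + 3*√5 - I*√3)⁻²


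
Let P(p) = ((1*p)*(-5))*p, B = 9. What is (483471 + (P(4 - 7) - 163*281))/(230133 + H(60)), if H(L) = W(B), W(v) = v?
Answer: 437623/230142 ≈ 1.9015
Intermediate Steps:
P(p) = -5*p² (P(p) = (p*(-5))*p = (-5*p)*p = -5*p²)
H(L) = 9
(483471 + (P(4 - 7) - 163*281))/(230133 + H(60)) = (483471 + (-5*(4 - 7)² - 163*281))/(230133 + 9) = (483471 + (-5*(-3)² - 45803))/230142 = (483471 + (-5*9 - 45803))*(1/230142) = (483471 + (-45 - 45803))*(1/230142) = (483471 - 45848)*(1/230142) = 437623*(1/230142) = 437623/230142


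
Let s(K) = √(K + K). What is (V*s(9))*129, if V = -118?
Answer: -45666*√2 ≈ -64582.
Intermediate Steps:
s(K) = √2*√K (s(K) = √(2*K) = √2*√K)
(V*s(9))*129 = -118*√2*√9*129 = -118*√2*3*129 = -354*√2*129 = -45666*√2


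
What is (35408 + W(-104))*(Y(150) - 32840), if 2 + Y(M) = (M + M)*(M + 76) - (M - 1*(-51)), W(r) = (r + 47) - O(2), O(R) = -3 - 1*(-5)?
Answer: 1228625193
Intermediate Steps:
O(R) = 2 (O(R) = -3 + 5 = 2)
W(r) = 45 + r (W(r) = (r + 47) - 1*2 = (47 + r) - 2 = 45 + r)
Y(M) = -53 - M + 2*M*(76 + M) (Y(M) = -2 + ((M + M)*(M + 76) - (M - 1*(-51))) = -2 + ((2*M)*(76 + M) - (M + 51)) = -2 + (2*M*(76 + M) - (51 + M)) = -2 + (2*M*(76 + M) + (-51 - M)) = -2 + (-51 - M + 2*M*(76 + M)) = -53 - M + 2*M*(76 + M))
(35408 + W(-104))*(Y(150) - 32840) = (35408 + (45 - 104))*((-53 + 2*150² + 151*150) - 32840) = (35408 - 59)*((-53 + 2*22500 + 22650) - 32840) = 35349*((-53 + 45000 + 22650) - 32840) = 35349*(67597 - 32840) = 35349*34757 = 1228625193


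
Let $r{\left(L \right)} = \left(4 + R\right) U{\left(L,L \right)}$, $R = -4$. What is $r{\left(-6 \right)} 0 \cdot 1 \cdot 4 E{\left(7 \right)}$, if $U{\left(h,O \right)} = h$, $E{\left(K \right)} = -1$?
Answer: $0$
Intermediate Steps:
$r{\left(L \right)} = 0$ ($r{\left(L \right)} = \left(4 - 4\right) L = 0 L = 0$)
$r{\left(-6 \right)} 0 \cdot 1 \cdot 4 E{\left(7 \right)} = 0 \cdot 0 \cdot 1 \cdot 4 \left(-1\right) = 0 \cdot 0 \cdot 4 \left(-1\right) = 0 \cdot 0 \left(-1\right) = 0 \left(-1\right) = 0$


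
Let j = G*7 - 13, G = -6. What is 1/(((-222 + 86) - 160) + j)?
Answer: -1/351 ≈ -0.0028490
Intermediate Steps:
j = -55 (j = -6*7 - 13 = -42 - 13 = -55)
1/(((-222 + 86) - 160) + j) = 1/(((-222 + 86) - 160) - 55) = 1/((-136 - 160) - 55) = 1/(-296 - 55) = 1/(-351) = -1/351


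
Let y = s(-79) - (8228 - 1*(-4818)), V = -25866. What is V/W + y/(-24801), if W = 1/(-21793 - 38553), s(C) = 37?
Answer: 38712119895445/24801 ≈ 1.5609e+9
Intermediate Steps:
W = -1/60346 (W = 1/(-60346) = -1/60346 ≈ -1.6571e-5)
y = -13009 (y = 37 - (8228 - 1*(-4818)) = 37 - (8228 + 4818) = 37 - 1*13046 = 37 - 13046 = -13009)
V/W + y/(-24801) = -25866/(-1/60346) - 13009/(-24801) = -25866*(-60346) - 13009*(-1/24801) = 1560909636 + 13009/24801 = 38712119895445/24801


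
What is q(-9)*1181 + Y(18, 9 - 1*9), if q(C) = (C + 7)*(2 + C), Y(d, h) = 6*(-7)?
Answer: 16492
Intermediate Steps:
Y(d, h) = -42
q(C) = (2 + C)*(7 + C) (q(C) = (7 + C)*(2 + C) = (2 + C)*(7 + C))
q(-9)*1181 + Y(18, 9 - 1*9) = (14 + (-9)² + 9*(-9))*1181 - 42 = (14 + 81 - 81)*1181 - 42 = 14*1181 - 42 = 16534 - 42 = 16492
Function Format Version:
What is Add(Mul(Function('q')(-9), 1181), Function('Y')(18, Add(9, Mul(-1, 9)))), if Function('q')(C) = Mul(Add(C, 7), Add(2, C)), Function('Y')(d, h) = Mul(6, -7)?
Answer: 16492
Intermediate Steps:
Function('Y')(d, h) = -42
Function('q')(C) = Mul(Add(2, C), Add(7, C)) (Function('q')(C) = Mul(Add(7, C), Add(2, C)) = Mul(Add(2, C), Add(7, C)))
Add(Mul(Function('q')(-9), 1181), Function('Y')(18, Add(9, Mul(-1, 9)))) = Add(Mul(Add(14, Pow(-9, 2), Mul(9, -9)), 1181), -42) = Add(Mul(Add(14, 81, -81), 1181), -42) = Add(Mul(14, 1181), -42) = Add(16534, -42) = 16492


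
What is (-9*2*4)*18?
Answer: -1296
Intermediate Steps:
(-9*2*4)*18 = -18*4*18 = -72*18 = -1296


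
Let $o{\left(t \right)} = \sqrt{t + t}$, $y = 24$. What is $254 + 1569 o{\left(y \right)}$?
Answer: $254 + 6276 \sqrt{3} \approx 11124.0$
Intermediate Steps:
$o{\left(t \right)} = \sqrt{2} \sqrt{t}$ ($o{\left(t \right)} = \sqrt{2 t} = \sqrt{2} \sqrt{t}$)
$254 + 1569 o{\left(y \right)} = 254 + 1569 \sqrt{2} \sqrt{24} = 254 + 1569 \sqrt{2} \cdot 2 \sqrt{6} = 254 + 1569 \cdot 4 \sqrt{3} = 254 + 6276 \sqrt{3}$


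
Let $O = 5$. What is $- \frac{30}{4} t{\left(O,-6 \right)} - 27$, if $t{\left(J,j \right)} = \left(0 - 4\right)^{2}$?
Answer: $-147$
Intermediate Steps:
$t{\left(J,j \right)} = 16$ ($t{\left(J,j \right)} = \left(-4\right)^{2} = 16$)
$- \frac{30}{4} t{\left(O,-6 \right)} - 27 = - \frac{30}{4} \cdot 16 - 27 = \left(-30\right) \frac{1}{4} \cdot 16 - 27 = \left(- \frac{15}{2}\right) 16 - 27 = -120 - 27 = -147$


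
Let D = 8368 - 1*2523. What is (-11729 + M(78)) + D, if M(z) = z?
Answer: -5806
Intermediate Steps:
D = 5845 (D = 8368 - 2523 = 5845)
(-11729 + M(78)) + D = (-11729 + 78) + 5845 = -11651 + 5845 = -5806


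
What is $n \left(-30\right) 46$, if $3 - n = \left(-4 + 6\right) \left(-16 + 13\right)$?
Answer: $-12420$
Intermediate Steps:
$n = 9$ ($n = 3 - \left(-4 + 6\right) \left(-16 + 13\right) = 3 - 2 \left(-3\right) = 3 - -6 = 3 + 6 = 9$)
$n \left(-30\right) 46 = 9 \left(-30\right) 46 = \left(-270\right) 46 = -12420$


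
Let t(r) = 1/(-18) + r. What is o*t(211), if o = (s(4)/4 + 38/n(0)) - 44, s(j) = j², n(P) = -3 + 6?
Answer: -155677/27 ≈ -5765.8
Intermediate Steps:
n(P) = 3
t(r) = -1/18 + r
o = -82/3 (o = (4²/4 + 38/3) - 44 = (16*(¼) + 38*(⅓)) - 44 = (4 + 38/3) - 44 = 50/3 - 44 = -82/3 ≈ -27.333)
o*t(211) = -82*(-1/18 + 211)/3 = -82/3*3797/18 = -155677/27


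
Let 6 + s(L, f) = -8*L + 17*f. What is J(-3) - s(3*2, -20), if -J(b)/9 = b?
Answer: 421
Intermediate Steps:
s(L, f) = -6 - 8*L + 17*f (s(L, f) = -6 + (-8*L + 17*f) = -6 - 8*L + 17*f)
J(b) = -9*b
J(-3) - s(3*2, -20) = -9*(-3) - (-6 - 24*2 + 17*(-20)) = 27 - (-6 - 8*6 - 340) = 27 - (-6 - 48 - 340) = 27 - 1*(-394) = 27 + 394 = 421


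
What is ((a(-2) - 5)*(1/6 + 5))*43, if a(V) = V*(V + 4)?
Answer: -3999/2 ≈ -1999.5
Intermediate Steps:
a(V) = V*(4 + V)
((a(-2) - 5)*(1/6 + 5))*43 = ((-2*(4 - 2) - 5)*(1/6 + 5))*43 = ((-2*2 - 5)*(⅙ + 5))*43 = ((-4 - 5)*(31/6))*43 = -9*31/6*43 = -93/2*43 = -3999/2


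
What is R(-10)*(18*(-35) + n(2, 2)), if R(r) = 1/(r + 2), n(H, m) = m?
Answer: 157/2 ≈ 78.500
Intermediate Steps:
R(r) = 1/(2 + r)
R(-10)*(18*(-35) + n(2, 2)) = (18*(-35) + 2)/(2 - 10) = (-630 + 2)/(-8) = -1/8*(-628) = 157/2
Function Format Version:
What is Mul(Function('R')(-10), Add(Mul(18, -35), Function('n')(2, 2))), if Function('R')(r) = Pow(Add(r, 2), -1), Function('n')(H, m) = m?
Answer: Rational(157, 2) ≈ 78.500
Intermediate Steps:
Function('R')(r) = Pow(Add(2, r), -1)
Mul(Function('R')(-10), Add(Mul(18, -35), Function('n')(2, 2))) = Mul(Pow(Add(2, -10), -1), Add(Mul(18, -35), 2)) = Mul(Pow(-8, -1), Add(-630, 2)) = Mul(Rational(-1, 8), -628) = Rational(157, 2)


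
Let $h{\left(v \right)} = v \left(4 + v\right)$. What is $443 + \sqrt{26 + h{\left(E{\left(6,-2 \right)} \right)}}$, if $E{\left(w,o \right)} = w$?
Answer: $443 + \sqrt{86} \approx 452.27$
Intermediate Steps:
$443 + \sqrt{26 + h{\left(E{\left(6,-2 \right)} \right)}} = 443 + \sqrt{26 + 6 \left(4 + 6\right)} = 443 + \sqrt{26 + 6 \cdot 10} = 443 + \sqrt{26 + 60} = 443 + \sqrt{86}$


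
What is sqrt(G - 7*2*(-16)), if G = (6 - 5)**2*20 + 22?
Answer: sqrt(266) ≈ 16.310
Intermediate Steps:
G = 42 (G = 1**2*20 + 22 = 1*20 + 22 = 20 + 22 = 42)
sqrt(G - 7*2*(-16)) = sqrt(42 - 7*2*(-16)) = sqrt(42 - 14*(-16)) = sqrt(42 + 224) = sqrt(266)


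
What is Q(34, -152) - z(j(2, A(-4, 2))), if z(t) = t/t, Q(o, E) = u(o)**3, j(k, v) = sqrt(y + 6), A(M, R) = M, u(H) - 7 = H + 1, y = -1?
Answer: 74087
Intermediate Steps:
u(H) = 8 + H (u(H) = 7 + (H + 1) = 7 + (1 + H) = 8 + H)
j(k, v) = sqrt(5) (j(k, v) = sqrt(-1 + 6) = sqrt(5))
Q(o, E) = (8 + o)**3
z(t) = 1
Q(34, -152) - z(j(2, A(-4, 2))) = (8 + 34)**3 - 1*1 = 42**3 - 1 = 74088 - 1 = 74087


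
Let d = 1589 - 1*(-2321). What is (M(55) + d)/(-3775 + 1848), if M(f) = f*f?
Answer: -6935/1927 ≈ -3.5989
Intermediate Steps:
M(f) = f²
d = 3910 (d = 1589 + 2321 = 3910)
(M(55) + d)/(-3775 + 1848) = (55² + 3910)/(-3775 + 1848) = (3025 + 3910)/(-1927) = 6935*(-1/1927) = -6935/1927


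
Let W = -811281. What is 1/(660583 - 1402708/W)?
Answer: 811281/535919839531 ≈ 1.5138e-6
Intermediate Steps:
1/(660583 - 1402708/W) = 1/(660583 - 1402708/(-811281)) = 1/(660583 - 1402708*(-1/811281)) = 1/(660583 + 1402708/811281) = 1/(535919839531/811281) = 811281/535919839531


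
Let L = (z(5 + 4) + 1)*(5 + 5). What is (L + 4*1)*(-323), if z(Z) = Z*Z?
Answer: -266152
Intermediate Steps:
z(Z) = Z²
L = 820 (L = ((5 + 4)² + 1)*(5 + 5) = (9² + 1)*10 = (81 + 1)*10 = 82*10 = 820)
(L + 4*1)*(-323) = (820 + 4*1)*(-323) = (820 + 4)*(-323) = 824*(-323) = -266152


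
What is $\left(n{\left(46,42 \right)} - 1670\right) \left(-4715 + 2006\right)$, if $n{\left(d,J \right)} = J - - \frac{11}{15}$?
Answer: $\frac{22041327}{5} \approx 4.4083 \cdot 10^{6}$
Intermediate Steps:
$n{\left(d,J \right)} = \frac{11}{15} + J$ ($n{\left(d,J \right)} = J - \left(-11\right) \frac{1}{15} = J - - \frac{11}{15} = J + \frac{11}{15} = \frac{11}{15} + J$)
$\left(n{\left(46,42 \right)} - 1670\right) \left(-4715 + 2006\right) = \left(\left(\frac{11}{15} + 42\right) - 1670\right) \left(-4715 + 2006\right) = \left(\frac{641}{15} - 1670\right) \left(-2709\right) = \left(- \frac{24409}{15}\right) \left(-2709\right) = \frac{22041327}{5}$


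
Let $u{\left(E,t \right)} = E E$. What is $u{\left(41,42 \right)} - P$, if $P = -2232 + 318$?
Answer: $3595$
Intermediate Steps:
$u{\left(E,t \right)} = E^{2}$
$P = -1914$
$u{\left(41,42 \right)} - P = 41^{2} - -1914 = 1681 + 1914 = 3595$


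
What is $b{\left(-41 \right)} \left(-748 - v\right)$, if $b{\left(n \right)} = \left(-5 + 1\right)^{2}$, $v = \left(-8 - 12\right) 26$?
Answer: $-3648$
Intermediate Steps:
$v = -520$ ($v = \left(-20\right) 26 = -520$)
$b{\left(n \right)} = 16$ ($b{\left(n \right)} = \left(-4\right)^{2} = 16$)
$b{\left(-41 \right)} \left(-748 - v\right) = 16 \left(-748 - -520\right) = 16 \left(-748 + 520\right) = 16 \left(-228\right) = -3648$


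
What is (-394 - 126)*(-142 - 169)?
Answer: 161720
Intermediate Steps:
(-394 - 126)*(-142 - 169) = -520*(-311) = 161720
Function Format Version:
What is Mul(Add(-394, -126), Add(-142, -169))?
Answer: 161720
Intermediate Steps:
Mul(Add(-394, -126), Add(-142, -169)) = Mul(-520, -311) = 161720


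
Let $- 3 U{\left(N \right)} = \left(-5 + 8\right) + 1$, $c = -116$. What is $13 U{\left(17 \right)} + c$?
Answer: $- \frac{400}{3} \approx -133.33$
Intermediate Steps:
$U{\left(N \right)} = - \frac{4}{3}$ ($U{\left(N \right)} = - \frac{\left(-5 + 8\right) + 1}{3} = - \frac{3 + 1}{3} = \left(- \frac{1}{3}\right) 4 = - \frac{4}{3}$)
$13 U{\left(17 \right)} + c = 13 \left(- \frac{4}{3}\right) - 116 = - \frac{52}{3} - 116 = - \frac{400}{3}$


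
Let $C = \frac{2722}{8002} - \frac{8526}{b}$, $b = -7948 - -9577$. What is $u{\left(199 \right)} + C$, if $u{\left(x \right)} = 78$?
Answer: $\frac{158826535}{2172543} \approx 73.106$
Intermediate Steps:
$b = 1629$ ($b = -7948 + 9577 = 1629$)
$C = - \frac{10631819}{2172543}$ ($C = \frac{2722}{8002} - \frac{8526}{1629} = 2722 \cdot \frac{1}{8002} - \frac{2842}{543} = \frac{1361}{4001} - \frac{2842}{543} = - \frac{10631819}{2172543} \approx -4.8937$)
$u{\left(199 \right)} + C = 78 - \frac{10631819}{2172543} = \frac{158826535}{2172543}$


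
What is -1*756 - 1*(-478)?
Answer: -278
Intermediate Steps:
-1*756 - 1*(-478) = -756 + 478 = -278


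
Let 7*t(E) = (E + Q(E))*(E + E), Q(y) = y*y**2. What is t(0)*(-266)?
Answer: 0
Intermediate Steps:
Q(y) = y**3
t(E) = 2*E*(E + E**3)/7 (t(E) = ((E + E**3)*(E + E))/7 = ((E + E**3)*(2*E))/7 = (2*E*(E + E**3))/7 = 2*E*(E + E**3)/7)
t(0)*(-266) = ((2/7)*0**2*(1 + 0**2))*(-266) = ((2/7)*0*(1 + 0))*(-266) = ((2/7)*0*1)*(-266) = 0*(-266) = 0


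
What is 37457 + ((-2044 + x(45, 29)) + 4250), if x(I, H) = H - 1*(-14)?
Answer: 39706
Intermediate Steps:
x(I, H) = 14 + H (x(I, H) = H + 14 = 14 + H)
37457 + ((-2044 + x(45, 29)) + 4250) = 37457 + ((-2044 + (14 + 29)) + 4250) = 37457 + ((-2044 + 43) + 4250) = 37457 + (-2001 + 4250) = 37457 + 2249 = 39706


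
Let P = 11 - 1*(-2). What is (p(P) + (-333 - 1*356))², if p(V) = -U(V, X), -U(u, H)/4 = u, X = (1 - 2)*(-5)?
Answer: 405769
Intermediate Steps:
X = 5 (X = -1*(-5) = 5)
U(u, H) = -4*u
P = 13 (P = 11 + 2 = 13)
p(V) = 4*V (p(V) = -(-4)*V = 4*V)
(p(P) + (-333 - 1*356))² = (4*13 + (-333 - 1*356))² = (52 + (-333 - 356))² = (52 - 689)² = (-637)² = 405769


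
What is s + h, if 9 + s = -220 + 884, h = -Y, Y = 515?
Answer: 140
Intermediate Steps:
h = -515 (h = -1*515 = -515)
s = 655 (s = -9 + (-220 + 884) = -9 + 664 = 655)
s + h = 655 - 515 = 140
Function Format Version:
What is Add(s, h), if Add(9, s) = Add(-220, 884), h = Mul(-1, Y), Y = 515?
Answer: 140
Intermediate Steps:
h = -515 (h = Mul(-1, 515) = -515)
s = 655 (s = Add(-9, Add(-220, 884)) = Add(-9, 664) = 655)
Add(s, h) = Add(655, -515) = 140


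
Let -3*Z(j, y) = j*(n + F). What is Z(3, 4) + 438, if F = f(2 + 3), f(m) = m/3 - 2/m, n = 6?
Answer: 6461/15 ≈ 430.73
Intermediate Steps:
f(m) = -2/m + m/3 (f(m) = m*(⅓) - 2/m = m/3 - 2/m = -2/m + m/3)
F = 19/15 (F = -2/(2 + 3) + (2 + 3)/3 = -2/5 + (⅓)*5 = -2*⅕ + 5/3 = -⅖ + 5/3 = 19/15 ≈ 1.2667)
Z(j, y) = -109*j/45 (Z(j, y) = -j*(6 + 19/15)/3 = -j*109/(3*15) = -109*j/45)
Z(3, 4) + 438 = -109/45*3 + 438 = -109/15 + 438 = 6461/15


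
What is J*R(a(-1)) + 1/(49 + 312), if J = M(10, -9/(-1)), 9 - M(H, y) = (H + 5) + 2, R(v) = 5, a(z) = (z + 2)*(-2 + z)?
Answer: -14439/361 ≈ -39.997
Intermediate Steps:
a(z) = (-2 + z)*(2 + z) (a(z) = (2 + z)*(-2 + z) = (-2 + z)*(2 + z))
M(H, y) = 2 - H (M(H, y) = 9 - ((H + 5) + 2) = 9 - ((5 + H) + 2) = 9 - (7 + H) = 9 + (-7 - H) = 2 - H)
J = -8 (J = 2 - 1*10 = 2 - 10 = -8)
J*R(a(-1)) + 1/(49 + 312) = -8*5 + 1/(49 + 312) = -40 + 1/361 = -14439/361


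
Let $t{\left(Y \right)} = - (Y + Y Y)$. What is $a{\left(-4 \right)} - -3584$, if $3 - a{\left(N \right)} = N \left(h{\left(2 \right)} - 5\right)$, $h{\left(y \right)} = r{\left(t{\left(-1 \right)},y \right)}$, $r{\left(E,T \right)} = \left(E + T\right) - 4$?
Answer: $3559$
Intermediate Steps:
$t{\left(Y \right)} = - Y - Y^{2}$ ($t{\left(Y \right)} = - (Y + Y^{2}) = - Y - Y^{2}$)
$r{\left(E,T \right)} = -4 + E + T$
$h{\left(y \right)} = -4 + y$ ($h{\left(y \right)} = -4 - - (1 - 1) + y = -4 - \left(-1\right) 0 + y = -4 + 0 + y = -4 + y$)
$a{\left(N \right)} = 3 + 7 N$ ($a{\left(N \right)} = 3 - N \left(\left(-4 + 2\right) - 5\right) = 3 - N \left(-2 - 5\right) = 3 - N \left(-7\right) = 3 - - 7 N = 3 + 7 N$)
$a{\left(-4 \right)} - -3584 = \left(3 + 7 \left(-4\right)\right) - -3584 = \left(3 - 28\right) + 3584 = -25 + 3584 = 3559$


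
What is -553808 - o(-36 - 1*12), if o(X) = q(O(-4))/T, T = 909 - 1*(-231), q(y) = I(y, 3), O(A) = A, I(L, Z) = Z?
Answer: -210447041/380 ≈ -5.5381e+5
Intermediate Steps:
q(y) = 3
T = 1140 (T = 909 + 231 = 1140)
o(X) = 1/380 (o(X) = 3/1140 = 3*(1/1140) = 1/380)
-553808 - o(-36 - 1*12) = -553808 - 1*1/380 = -553808 - 1/380 = -210447041/380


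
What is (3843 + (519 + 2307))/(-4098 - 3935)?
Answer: -6669/8033 ≈ -0.83020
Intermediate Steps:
(3843 + (519 + 2307))/(-4098 - 3935) = (3843 + 2826)/(-8033) = 6669*(-1/8033) = -6669/8033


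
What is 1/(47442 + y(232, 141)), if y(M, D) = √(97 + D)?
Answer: 23721/1125371563 - √238/2250743126 ≈ 2.1072e-5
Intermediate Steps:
1/(47442 + y(232, 141)) = 1/(47442 + √(97 + 141)) = 1/(47442 + √238)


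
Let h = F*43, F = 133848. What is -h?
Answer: -5755464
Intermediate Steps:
h = 5755464 (h = 133848*43 = 5755464)
-h = -1*5755464 = -5755464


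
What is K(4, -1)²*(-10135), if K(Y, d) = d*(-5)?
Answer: -253375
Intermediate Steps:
K(Y, d) = -5*d
K(4, -1)²*(-10135) = (-5*(-1))²*(-10135) = 5²*(-10135) = 25*(-10135) = -253375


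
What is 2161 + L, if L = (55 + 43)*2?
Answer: 2357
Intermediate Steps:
L = 196 (L = 98*2 = 196)
2161 + L = 2161 + 196 = 2357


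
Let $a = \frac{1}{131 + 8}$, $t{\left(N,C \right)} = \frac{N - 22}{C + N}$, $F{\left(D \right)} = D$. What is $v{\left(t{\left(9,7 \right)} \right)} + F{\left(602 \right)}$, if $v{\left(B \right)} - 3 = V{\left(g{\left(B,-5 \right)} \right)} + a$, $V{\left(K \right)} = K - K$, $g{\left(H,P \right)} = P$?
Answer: $\frac{84096}{139} \approx 605.01$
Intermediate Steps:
$V{\left(K \right)} = 0$
$t{\left(N,C \right)} = \frac{-22 + N}{C + N}$
$a = \frac{1}{139} \approx 0.0071942$
$v{\left(B \right)} = \frac{418}{139}$ ($v{\left(B \right)} = 3 + \left(0 + \frac{1}{139}\right) = 3 + \frac{1}{139} = \frac{418}{139}$)
$v{\left(t{\left(9,7 \right)} \right)} + F{\left(602 \right)} = \frac{418}{139} + 602 = \frac{84096}{139}$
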